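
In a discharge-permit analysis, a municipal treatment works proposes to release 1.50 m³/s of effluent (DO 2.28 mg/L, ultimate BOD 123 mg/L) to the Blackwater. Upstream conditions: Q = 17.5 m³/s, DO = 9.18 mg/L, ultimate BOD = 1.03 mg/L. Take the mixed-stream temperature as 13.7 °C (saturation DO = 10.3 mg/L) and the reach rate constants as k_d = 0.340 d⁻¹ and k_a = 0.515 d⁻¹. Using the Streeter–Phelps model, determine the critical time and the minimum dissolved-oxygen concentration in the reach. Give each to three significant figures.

t_c ≈ 1.89 d; minimum DO ≈ 6.60 mg/L

Mixed DO = (17.5×9.18 + 1.50×2.28)/(17.5+1.50) = 164.1/19.00 = 8.635 mg/L.
Mixed L₀ = (17.5×1.03 + 1.50×123)/(19.00) = 202.5/19.00 = 10.66 mg/L.
Initial deficit D₀ = C_s − DO₀ = 10.3 − 8.635 = 1.665 mg/L.
t_c = (1/0.1750) ln[(0.515/0.340)(1 − 1.665×0.1750/(0.340×10.66))] = 5.714 × ln(1.393) = 1.894 d.
D_c = (0.340/0.515) × 10.66 × e^(−0.340×1.894) = 0.6602 × 10.66 × 0.5252 = 3.696 mg/L.
Minimum DO = 10.3 − 3.696 = 6.604 mg/L.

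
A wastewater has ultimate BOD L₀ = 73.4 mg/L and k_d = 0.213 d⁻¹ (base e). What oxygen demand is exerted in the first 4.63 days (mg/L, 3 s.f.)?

y ≈ 46.0 mg/L

y_t = L₀(1 − e^(−k_d t)) = 73.4 × (1 − e^(−0.213×4.63))
= 73.4 × (1 − 0.3730) = 73.4 × 0.6270 = 46.02 mg/L.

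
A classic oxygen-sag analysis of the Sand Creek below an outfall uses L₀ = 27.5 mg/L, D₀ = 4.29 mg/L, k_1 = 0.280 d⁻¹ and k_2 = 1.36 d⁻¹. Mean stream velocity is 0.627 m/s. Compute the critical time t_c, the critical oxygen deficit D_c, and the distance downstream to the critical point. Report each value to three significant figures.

At the critical point dD/dt = 0, so k_1 L₀ e^(−k_1 t) = k_2 D. Substituting D(t) from the Streeter–Phelps equation and solving for t gives
t_c = ln[(k_2/k_1)(1 − D₀(k_2−k_1)/(k_1 L₀))] / (k_2−k_1).
Here k_2−k_1 = 1.080 d⁻¹ and 1 − D₀(k_2−k_1)/(k_1 L₀) = 1 − 4.29×1.080/(0.280×27.5) = 0.3983, so
t_c = ln(4.857 × 0.3983) / 1.080 = 0.6599 / 1.080 = 0.6110 d.
L(t_c) = L₀ e^(−k_1 t_c) = 27.5 × 0.8428 = 23.18 mg/L, and at the critical point k_2 D_c = k_1 L, so D_c = (0.280/1.36) × 23.18 = 4.771 mg/L.
x_c = v t_c = 0.627 m/s × 0.6110 d × 86400 s/d = 33100 m ≈ 33.1 km.

t_c ≈ 0.611 d; D_c ≈ 4.77 mg/L; x_c ≈ 33.1 km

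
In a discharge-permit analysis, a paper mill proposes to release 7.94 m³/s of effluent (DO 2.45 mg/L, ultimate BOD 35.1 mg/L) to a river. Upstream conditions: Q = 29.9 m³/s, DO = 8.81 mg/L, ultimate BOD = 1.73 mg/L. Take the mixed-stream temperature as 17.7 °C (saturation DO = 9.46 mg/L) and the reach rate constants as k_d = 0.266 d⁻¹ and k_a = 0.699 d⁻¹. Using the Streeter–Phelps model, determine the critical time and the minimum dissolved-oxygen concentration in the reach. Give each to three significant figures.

Mixed DO = (29.9×8.81 + 7.94×2.45)/(29.9+7.94) = 282.9/37.84 = 7.475 mg/L.
Mixed L₀ = (29.9×1.73 + 7.94×35.1)/(37.84) = 330.4/37.84 = 8.732 mg/L.
Initial deficit D₀ = C_s − DO₀ = 9.46 − 7.475 = 1.985 mg/L.
t_c = (1/0.4330) ln[(0.699/0.266)(1 − 1.985×0.4330/(0.266×8.732))] = 2.309 × ln(1.656) = 1.164 d.
D_c = (0.266/0.699) × 8.732 × e^(−0.266×1.164) = 0.3805 × 8.732 × 0.7336 = 2.438 mg/L.
Minimum DO = 9.46 − 2.438 = 7.022 mg/L.

t_c ≈ 1.16 d; minimum DO ≈ 7.02 mg/L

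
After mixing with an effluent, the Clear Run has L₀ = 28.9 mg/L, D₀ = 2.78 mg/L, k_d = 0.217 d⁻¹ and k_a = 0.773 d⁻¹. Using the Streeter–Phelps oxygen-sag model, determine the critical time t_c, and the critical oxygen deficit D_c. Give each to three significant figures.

t_c ≈ 1.78 d; D_c ≈ 5.52 mg/L

At the critical point dD/dt = 0, so k_d L₀ e^(−k_d t) = k_a D. Substituting D(t) from the Streeter–Phelps equation and solving for t gives
t_c = ln[(k_a/k_d)(1 − D₀(k_a−k_d)/(k_d L₀))] / (k_a−k_d).
Here k_a−k_d = 0.5560 d⁻¹ and 1 − D₀(k_a−k_d)/(k_d L₀) = 1 − 2.78×0.5560/(0.217×28.9) = 0.7535, so
t_c = ln(3.562 × 0.7535) / 0.5560 = 0.9874 / 0.5560 = 1.776 d.
L(t_c) = L₀ e^(−k_d t_c) = 28.9 × 0.6802 = 19.66 mg/L, and at the critical point k_a D_c = k_d L, so D_c = (0.217/0.773) × 19.66 = 5.518 mg/L.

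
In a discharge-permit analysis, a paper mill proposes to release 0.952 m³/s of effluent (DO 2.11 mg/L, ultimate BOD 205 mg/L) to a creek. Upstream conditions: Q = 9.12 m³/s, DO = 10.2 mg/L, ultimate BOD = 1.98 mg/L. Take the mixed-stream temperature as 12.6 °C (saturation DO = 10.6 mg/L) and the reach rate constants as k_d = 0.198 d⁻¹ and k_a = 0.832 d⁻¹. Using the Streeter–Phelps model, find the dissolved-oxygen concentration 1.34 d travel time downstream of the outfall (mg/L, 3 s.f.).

DO ≈ 7.32 mg/L

Mixed DO = (9.12×10.2 + 0.952×2.11)/(9.12+0.952) = 95.03/10.07 = 9.435 mg/L.
Mixed L₀ = (9.12×1.98 + 0.952×205)/(10.07) = 213.2/10.07 = 21.17 mg/L.
Initial deficit D₀ = C_s − DO₀ = 10.6 − 9.435 = 1.165 mg/L.
D(1.34) = [0.198×21.17/(0.832−0.198)](e^(−0.198×1.34) − e^(−0.832×1.34)) + 1.165 e^(−0.832×1.34)
= 6.611 × (0.7670 − 0.3280) + 1.165 × 0.3280 = 3.284 mg/L.
DO = 10.6 − 3.284 = 7.316 mg/L.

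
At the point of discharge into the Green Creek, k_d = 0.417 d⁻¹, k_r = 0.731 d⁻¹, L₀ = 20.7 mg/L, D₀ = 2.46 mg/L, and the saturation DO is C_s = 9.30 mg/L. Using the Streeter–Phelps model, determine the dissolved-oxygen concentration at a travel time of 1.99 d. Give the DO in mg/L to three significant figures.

DO ≈ 3.15 mg/L

k_d L₀/(k_r−k_d) = 0.417×20.7/(0.731−0.417) = 8.632/0.3140 = 27.49 mg/L.
e^(−k_d t) = e^(−0.417×1.990) = 0.4361; e^(−k_r t) = e^(−0.731×1.990) = 0.2335.
D = 27.49 × (0.4361 − 0.2335) + 2.46 × 0.2335 = 5.571 + 0.5743 = 6.145 mg/L.
DO = C_s − D = 9.30 − 6.145 = 3.155 mg/L.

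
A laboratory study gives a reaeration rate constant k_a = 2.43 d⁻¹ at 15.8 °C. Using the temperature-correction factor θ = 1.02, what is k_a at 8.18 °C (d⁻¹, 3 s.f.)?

k_a ≈ 2.09 d⁻¹

k_a(T₂) = k_a(T₁) · θ^(T₂−T₁) = 2.43 × 1.02^(8.18−15.8)
= 2.43 × 1.02^-7.62 = 2.43 × 0.8599 = 2.090 d⁻¹.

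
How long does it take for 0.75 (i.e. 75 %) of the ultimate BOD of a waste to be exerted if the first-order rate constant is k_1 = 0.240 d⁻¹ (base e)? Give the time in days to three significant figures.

t ≈ 5.78 d

y/L₀ = 1 − e^(−k_1 t) = 0.75 ⇒ e^(−k_1 t) = 0.250
t = −ln(0.250) / 0.240 = 1.386 / 0.240 = 5.776 d.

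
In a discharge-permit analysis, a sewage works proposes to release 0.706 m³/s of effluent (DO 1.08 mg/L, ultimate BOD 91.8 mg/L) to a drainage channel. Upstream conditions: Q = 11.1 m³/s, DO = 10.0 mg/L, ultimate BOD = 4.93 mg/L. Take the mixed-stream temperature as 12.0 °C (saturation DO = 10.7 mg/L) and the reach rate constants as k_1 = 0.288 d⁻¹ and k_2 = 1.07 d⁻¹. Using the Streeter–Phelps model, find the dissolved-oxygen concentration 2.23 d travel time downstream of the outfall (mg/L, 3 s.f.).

Mixed DO = (11.1×10.0 + 0.706×1.08)/(11.1+0.706) = 111.8/11.81 = 9.467 mg/L.
Mixed L₀ = (11.1×4.93 + 0.706×91.8)/(11.81) = 119.5/11.81 = 10.12 mg/L.
Initial deficit D₀ = C_s − DO₀ = 10.7 − 9.467 = 1.233 mg/L.
D(2.23) = [0.288×10.12/(1.07−0.288)](e^(−0.288×2.23) − e^(−1.07×2.23)) + 1.233 e^(−1.07×2.23)
= 3.729 × (0.5261 − 0.09199) + 1.233 × 0.09199 = 1.732 mg/L.
DO = 10.7 − 1.732 = 8.968 mg/L.

DO ≈ 8.97 mg/L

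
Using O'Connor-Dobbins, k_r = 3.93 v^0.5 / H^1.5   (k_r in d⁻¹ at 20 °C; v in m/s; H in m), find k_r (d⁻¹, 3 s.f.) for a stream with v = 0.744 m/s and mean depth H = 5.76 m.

k_r = 3.93 × 0.744^0.5 / 5.76^1.5 = 3.93 × 0.8626 / 13.82 = 0.2452 d⁻¹.

k_r ≈ 0.245 d⁻¹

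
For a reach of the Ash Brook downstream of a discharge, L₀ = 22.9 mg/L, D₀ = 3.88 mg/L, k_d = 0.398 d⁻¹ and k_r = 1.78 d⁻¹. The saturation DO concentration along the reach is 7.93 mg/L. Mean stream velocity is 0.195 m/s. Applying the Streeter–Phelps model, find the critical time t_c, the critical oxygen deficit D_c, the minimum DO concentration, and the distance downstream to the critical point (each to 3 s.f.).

t_c = [1/(k_r−k_d)] ln[(k_r/k_d)(1 − D₀(k_r−k_d)/(k_d L₀))]
= [1/(1.78−0.398)] ln[(1.78/0.398)(1 − 3.88×1.382/(0.398×22.9))]
= (1/1.382) ln[4.472 × 0.4117] = 0.7236 × ln(1.841) = 0.7236 × 0.6104 = 0.4417 d.
D_c = (k_d/k_r) L₀ e^(−k_d t_c) = (0.398/1.78) × 22.9 × e^(−0.398×0.4417) = 0.2236 × 22.9 × 0.8388 = 4.295 mg/L.
Minimum DO = C_s − D_c = 7.93 − 4.295 = 3.635 mg/L.
x_c = v t_c = 0.195 m/s × 0.4417 d × 86400 s/d = 7441 m ≈ 7.44 km.

t_c ≈ 0.442 d; D_c ≈ 4.29 mg/L; min DO ≈ 3.64 mg/L; x_c ≈ 7.44 km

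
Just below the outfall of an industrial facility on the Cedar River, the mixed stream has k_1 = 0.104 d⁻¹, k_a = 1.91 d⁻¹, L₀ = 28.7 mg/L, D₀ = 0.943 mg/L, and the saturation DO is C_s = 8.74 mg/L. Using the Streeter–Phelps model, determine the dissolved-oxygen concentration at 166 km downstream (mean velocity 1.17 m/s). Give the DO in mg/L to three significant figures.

DO ≈ 7.38 mg/L

Travel time t = x/v = 166 km / (1.17 m/s) = 166000 m / 1.17 m/s = 141900 s = 1.642 d.
k_1 L₀/(k_a−k_1) = 0.104×28.7/(1.91−0.104) = 2.985/1.806 = 1.653 mg/L.
e^(−k_1 t) = e^(−0.104×1.642) = 0.8430; e^(−k_a t) = e^(−1.91×1.642) = 0.04344.
D = 1.653 × (0.8430 − 0.04344) + 0.943 × 0.04344 = 1.321 + 0.04096 = 1.362 mg/L.
DO = C_s − D = 8.74 − 1.362 = 7.378 mg/L.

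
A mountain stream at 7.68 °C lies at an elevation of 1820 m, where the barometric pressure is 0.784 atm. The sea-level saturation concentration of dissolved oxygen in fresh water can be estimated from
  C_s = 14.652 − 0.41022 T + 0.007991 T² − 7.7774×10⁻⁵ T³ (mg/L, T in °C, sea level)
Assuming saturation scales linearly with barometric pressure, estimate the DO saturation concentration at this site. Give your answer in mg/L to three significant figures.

C_s ≈ 9.36 mg/L

At sea level: C_s = 14.652 − 0.41022×7.68 + 0.007991×7.68² − 7.7774×10⁻⁵×7.68³ = 11.94 mg/L.
Pressure correction: C_s' = 11.94 × 0.784 = 9.359 mg/L.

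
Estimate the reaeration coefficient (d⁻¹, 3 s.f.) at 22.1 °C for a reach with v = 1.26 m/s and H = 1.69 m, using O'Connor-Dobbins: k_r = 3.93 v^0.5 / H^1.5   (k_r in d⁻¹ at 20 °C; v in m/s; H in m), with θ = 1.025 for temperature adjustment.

k_r(20) = 3.93 × 1.26^0.5 / 1.69^1.5 = 3.93 × 1.122 / 2.197 = 2.008 d⁻¹.
k_r(22.1) = 2.008 × 1.025^(22.1−20) = 2.008 × 1.053 = 2.115 d⁻¹.

k_r ≈ 2.11 d⁻¹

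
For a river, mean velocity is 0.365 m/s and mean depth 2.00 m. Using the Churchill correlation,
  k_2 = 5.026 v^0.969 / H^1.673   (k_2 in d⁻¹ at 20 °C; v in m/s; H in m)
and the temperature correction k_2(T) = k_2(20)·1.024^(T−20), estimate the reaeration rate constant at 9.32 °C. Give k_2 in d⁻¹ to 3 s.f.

k_2(20) = 5.026 × 0.365^0.969 / 2.00^1.673 = 5.026 × 0.3766 / 3.189 = 0.5936 d⁻¹.
k_2(9.32) = 0.5936 × 1.024^(9.32−20) = 0.5936 × 0.7762 = 0.4607 d⁻¹.

k_2 ≈ 0.461 d⁻¹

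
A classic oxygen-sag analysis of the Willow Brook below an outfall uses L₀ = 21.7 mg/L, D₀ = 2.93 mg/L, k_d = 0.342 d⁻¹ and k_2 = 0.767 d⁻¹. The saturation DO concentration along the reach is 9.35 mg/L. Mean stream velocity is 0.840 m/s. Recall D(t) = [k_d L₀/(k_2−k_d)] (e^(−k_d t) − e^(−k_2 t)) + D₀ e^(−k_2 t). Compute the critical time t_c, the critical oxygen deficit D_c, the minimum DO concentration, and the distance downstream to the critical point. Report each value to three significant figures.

t_c = [1/(k_2−k_d)] ln[(k_2/k_d)(1 − D₀(k_2−k_d)/(k_d L₀))]
= [1/(0.767−0.342)] ln[(0.767/0.342)(1 − 2.93×0.4250/(0.342×21.7))]
= (1/0.4250) ln[2.243 × 0.8322] = 2.353 × ln(1.866) = 2.353 × 0.6240 = 1.468 d.
D_c = (k_d/k_2) L₀ e^(−k_d t_c) = (0.342/0.767) × 21.7 × e^(−0.342×1.468) = 0.4459 × 21.7 × 0.6052 = 5.856 mg/L.
Minimum DO = C_s − D_c = 9.35 − 5.856 = 3.494 mg/L.
x_c = v t_c = 0.840 m/s × 1.468 d × 86400 s/d = 106600 m ≈ 107 km.

t_c ≈ 1.47 d; D_c ≈ 5.86 mg/L; min DO ≈ 3.49 mg/L; x_c ≈ 107 km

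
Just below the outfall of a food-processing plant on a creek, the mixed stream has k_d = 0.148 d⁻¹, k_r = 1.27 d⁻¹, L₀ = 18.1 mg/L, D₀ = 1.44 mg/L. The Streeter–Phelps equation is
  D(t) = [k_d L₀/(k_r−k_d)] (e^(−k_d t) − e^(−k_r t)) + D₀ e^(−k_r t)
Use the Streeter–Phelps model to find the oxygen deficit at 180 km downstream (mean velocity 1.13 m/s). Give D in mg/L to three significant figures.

D ≈ 1.73 mg/L

Travel time t = x/v = 180 km / (1.13 m/s) = 180000 m / 1.13 m/s = 159300 s = 1.844 d.
k_d L₀/(k_r−k_d) = 0.148×18.1/(1.27−0.148) = 2.679/1.122 = 2.388 mg/L.
e^(−k_d t) = e^(−0.148×1.844) = 0.7612; e^(−k_r t) = e^(−1.27×1.844) = 0.09619.
D = 2.388 × (0.7612 − 0.09619) + 1.44 × 0.09619 = 1.588 + 0.1385 = 1.726 mg/L.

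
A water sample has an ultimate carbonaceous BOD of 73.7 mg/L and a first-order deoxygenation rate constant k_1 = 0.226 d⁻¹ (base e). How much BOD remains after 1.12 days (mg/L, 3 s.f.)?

L_t = L₀ e^(−k_1 t) = 73.7 × e^(−0.226×1.12) = 73.7 × 0.7764 = 57.22 mg/L.

L ≈ 57.2 mg/L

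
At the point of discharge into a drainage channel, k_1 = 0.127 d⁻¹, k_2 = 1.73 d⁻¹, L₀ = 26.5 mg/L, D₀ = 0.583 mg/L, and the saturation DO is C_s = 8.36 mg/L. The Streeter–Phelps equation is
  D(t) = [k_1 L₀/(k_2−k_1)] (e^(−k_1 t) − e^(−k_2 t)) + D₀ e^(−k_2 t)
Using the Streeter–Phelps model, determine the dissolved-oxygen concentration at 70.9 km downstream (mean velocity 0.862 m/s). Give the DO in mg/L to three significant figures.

DO ≈ 6.79 mg/L

Travel time t = x/v = 70.9 km / (0.862 m/s) = 70900 m / 0.862 m/s = 82250 s = 0.9520 d.
k_1 L₀/(k_2−k_1) = 0.127×26.5/(1.73−0.127) = 3.365/1.603 = 2.100 mg/L.
e^(−k_1 t) = e^(−0.127×0.9520) = 0.8861; e^(−k_2 t) = e^(−1.73×0.9520) = 0.1926.
D = 2.100 × (0.8861 − 0.1926) + 0.583 × 0.1926 = 1.456 + 0.1123 = 1.568 mg/L.
DO = C_s − D = 8.36 − 1.568 = 6.792 mg/L.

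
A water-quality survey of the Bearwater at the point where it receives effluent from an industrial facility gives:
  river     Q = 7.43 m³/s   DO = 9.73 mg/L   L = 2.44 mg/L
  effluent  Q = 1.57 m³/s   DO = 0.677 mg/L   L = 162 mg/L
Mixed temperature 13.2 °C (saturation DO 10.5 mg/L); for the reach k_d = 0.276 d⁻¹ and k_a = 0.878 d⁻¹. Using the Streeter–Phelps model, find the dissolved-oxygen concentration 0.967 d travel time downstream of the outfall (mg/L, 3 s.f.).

DO ≈ 4.80 mg/L

Mixed DO = (7.43×9.73 + 1.57×0.677)/(7.43+1.57) = 73.36/9.000 = 8.151 mg/L.
Mixed L₀ = (7.43×2.44 + 1.57×162)/(9.000) = 272.5/9.000 = 30.27 mg/L.
Initial deficit D₀ = C_s − DO₀ = 10.5 − 8.151 = 2.349 mg/L.
D(0.967) = [0.276×30.27/(0.878−0.276)](e^(−0.276×0.967) − e^(−0.878×0.967)) + 2.349 e^(−0.878×0.967)
= 13.88 × (0.7658 − 0.4278) + 2.349 × 0.4278 = 5.695 mg/L.
DO = 10.5 − 5.695 = 4.805 mg/L.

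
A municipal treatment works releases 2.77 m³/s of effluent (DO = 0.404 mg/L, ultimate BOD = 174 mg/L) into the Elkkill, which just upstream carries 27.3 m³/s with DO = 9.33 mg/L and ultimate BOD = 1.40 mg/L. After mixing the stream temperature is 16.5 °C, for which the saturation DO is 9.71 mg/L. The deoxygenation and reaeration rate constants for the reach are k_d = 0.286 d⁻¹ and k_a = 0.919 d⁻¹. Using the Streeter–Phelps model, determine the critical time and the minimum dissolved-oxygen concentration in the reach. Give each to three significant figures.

Mixed DO = (27.3×9.33 + 2.77×0.404)/(27.3+2.77) = 255.8/30.07 = 8.508 mg/L.
Mixed L₀ = (27.3×1.40 + 2.77×174)/(30.07) = 520.2/30.07 = 17.30 mg/L.
Initial deficit D₀ = C_s − DO₀ = 9.71 − 8.508 = 1.202 mg/L.
t_c = (1/0.6330) ln[(0.919/0.286)(1 − 1.202×0.6330/(0.286×17.30))] = 1.580 × ln(2.719) = 1.580 d.
D_c = (0.286/0.919) × 17.30 × e^(−0.286×1.580) = 0.3112 × 17.30 × 0.6364 = 3.426 mg/L.
Minimum DO = 9.71 − 3.426 = 6.284 mg/L.

t_c ≈ 1.58 d; minimum DO ≈ 6.28 mg/L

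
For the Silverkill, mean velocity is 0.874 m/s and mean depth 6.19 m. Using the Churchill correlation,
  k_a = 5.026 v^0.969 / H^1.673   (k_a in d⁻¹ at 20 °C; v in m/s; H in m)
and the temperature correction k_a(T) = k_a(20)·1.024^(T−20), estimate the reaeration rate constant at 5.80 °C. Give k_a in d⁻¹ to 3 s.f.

k_a ≈ 0.149 d⁻¹

k_a(20) = 5.026 × 0.874^0.969 / 6.19^1.673 = 5.026 × 0.8777 / 21.11 = 0.2090 d⁻¹.
k_a(5.80) = 0.2090 × 1.024^(5.80−20) = 0.2090 × 0.7141 = 0.1492 d⁻¹.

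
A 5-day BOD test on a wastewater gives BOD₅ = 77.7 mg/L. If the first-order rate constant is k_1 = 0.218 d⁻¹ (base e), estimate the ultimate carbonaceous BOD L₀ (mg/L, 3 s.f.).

BOD₅ = L₀(1 − e^(−5k_1)) ⇒ L₀ = BOD₅ / (1 − e^(−5×0.218))
= 77.7 / (1 − 0.3362) = 77.7 / 0.6638 = 117.1 mg/L.

L₀ ≈ 117 mg/L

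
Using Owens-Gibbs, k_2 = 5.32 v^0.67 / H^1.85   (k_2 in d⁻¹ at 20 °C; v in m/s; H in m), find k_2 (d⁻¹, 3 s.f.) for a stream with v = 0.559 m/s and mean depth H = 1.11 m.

k_2 = 5.32 × 0.559^0.67 / 1.11^1.85 = 5.32 × 0.6773 / 1.213 = 2.971 d⁻¹.

k_2 ≈ 2.97 d⁻¹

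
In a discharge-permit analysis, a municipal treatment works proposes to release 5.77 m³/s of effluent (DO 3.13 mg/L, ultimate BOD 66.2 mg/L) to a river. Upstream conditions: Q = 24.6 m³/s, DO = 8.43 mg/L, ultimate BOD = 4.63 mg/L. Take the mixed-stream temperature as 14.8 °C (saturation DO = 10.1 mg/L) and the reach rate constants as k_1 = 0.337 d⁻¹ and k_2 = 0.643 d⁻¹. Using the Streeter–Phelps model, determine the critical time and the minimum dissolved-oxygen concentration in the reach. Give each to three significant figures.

Mixed DO = (24.6×8.43 + 5.77×3.13)/(24.6+5.77) = 225.4/30.37 = 7.423 mg/L.
Mixed L₀ = (24.6×4.63 + 5.77×66.2)/(30.37) = 495.9/30.37 = 16.33 mg/L.
Initial deficit D₀ = C_s − DO₀ = 10.1 − 7.423 = 2.677 mg/L.
t_c = (1/0.3060) ln[(0.643/0.337)(1 − 2.677×0.3060/(0.337×16.33))] = 3.268 × ln(1.624) = 1.585 d.
D_c = (0.337/0.643) × 16.33 × e^(−0.337×1.585) = 0.5241 × 16.33 × 0.5863 = 5.017 mg/L.
Minimum DO = 10.1 − 5.017 = 5.083 mg/L.

t_c ≈ 1.58 d; minimum DO ≈ 5.08 mg/L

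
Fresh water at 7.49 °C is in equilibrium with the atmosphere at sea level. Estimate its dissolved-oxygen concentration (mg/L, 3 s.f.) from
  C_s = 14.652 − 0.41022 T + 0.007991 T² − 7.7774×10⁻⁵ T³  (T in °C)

C_s ≈ 12.0 mg/L

C_s = 14.652 − 0.41022×7.49 + 0.007991×7.49² − 7.7774×10⁻⁵×7.49³ = 12.00 mg/L.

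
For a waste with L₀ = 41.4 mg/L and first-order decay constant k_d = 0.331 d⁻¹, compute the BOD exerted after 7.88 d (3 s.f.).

y_t = L₀(1 − e^(−k_d t)) = 41.4 × (1 − e^(−0.331×7.88))
= 41.4 × (1 − 0.07366) = 41.4 × 0.9263 = 38.35 mg/L.

y ≈ 38.4 mg/L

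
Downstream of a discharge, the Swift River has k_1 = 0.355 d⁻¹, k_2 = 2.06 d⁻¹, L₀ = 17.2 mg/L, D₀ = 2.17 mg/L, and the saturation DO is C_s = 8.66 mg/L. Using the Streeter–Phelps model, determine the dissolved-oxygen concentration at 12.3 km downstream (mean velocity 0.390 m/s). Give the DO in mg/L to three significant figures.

Travel time t = x/v = 12.3 km / (0.390 m/s) = 12300 m / 0.390 m/s = 31540 s = 0.3650 d.
k_1 L₀/(k_2−k_1) = 0.355×17.2/(2.06−0.355) = 6.106/1.705 = 3.581 mg/L.
e^(−k_1 t) = e^(−0.355×0.3650) = 0.8785; e^(−k_2 t) = e^(−2.06×0.3650) = 0.4714.
D = 3.581 × (0.8785 − 0.4714) + 2.17 × 0.4714 = 1.458 + 1.023 = 2.481 mg/L.
DO = C_s − D = 8.66 − 2.481 = 6.179 mg/L.

DO ≈ 6.18 mg/L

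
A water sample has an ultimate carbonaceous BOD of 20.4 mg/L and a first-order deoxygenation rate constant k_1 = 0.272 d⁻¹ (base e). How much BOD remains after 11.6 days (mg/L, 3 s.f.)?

L ≈ 0.870 mg/L

L_t = L₀ e^(−k_1 t) = 20.4 × e^(−0.272×11.6) = 20.4 × 0.04263 = 0.8696 mg/L.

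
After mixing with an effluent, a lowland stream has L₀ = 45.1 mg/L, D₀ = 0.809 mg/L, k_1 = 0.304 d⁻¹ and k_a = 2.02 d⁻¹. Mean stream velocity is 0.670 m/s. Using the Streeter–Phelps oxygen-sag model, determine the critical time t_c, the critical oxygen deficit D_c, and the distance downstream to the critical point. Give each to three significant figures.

t_c ≈ 1.04 d; D_c ≈ 4.95 mg/L; x_c ≈ 60.3 km

With k_a/k_1 = 6.645 and 1 − D₀(k_a−k_1)/(k_1 L₀) = 0.8987,
t_c = ln(6.645 × 0.8987) / (2.02 − 0.304) = ln(5.972) / 1.716 = 1.787/1.716 = 1.041 d.
L(t_c) = L₀ e^(−k_1 t_c) = 45.1 × 0.7286 = 32.86 mg/L, and at the critical point k_a D_c = k_1 L, so D_c = (0.304/2.02) × 32.86 = 4.945 mg/L.
x_c = v t_c = 0.670 m/s × 1.041 d × 86400 s/d = 60290 m ≈ 60.3 km.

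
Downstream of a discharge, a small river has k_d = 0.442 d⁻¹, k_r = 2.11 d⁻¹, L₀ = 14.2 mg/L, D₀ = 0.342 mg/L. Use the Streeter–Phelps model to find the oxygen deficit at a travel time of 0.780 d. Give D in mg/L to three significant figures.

D ≈ 2.01 mg/L

k_d L₀/(k_r−k_d) = 0.442×14.2/(2.11−0.442) = 6.276/1.668 = 3.763 mg/L.
e^(−k_d t) = e^(−0.442×0.7800) = 0.7084; e^(−k_r t) = e^(−2.11×0.7800) = 0.1929.
D = 3.763 × (0.7084 − 0.1929) + 0.342 × 0.1929 = 1.940 + 0.06596 = 2.006 mg/L.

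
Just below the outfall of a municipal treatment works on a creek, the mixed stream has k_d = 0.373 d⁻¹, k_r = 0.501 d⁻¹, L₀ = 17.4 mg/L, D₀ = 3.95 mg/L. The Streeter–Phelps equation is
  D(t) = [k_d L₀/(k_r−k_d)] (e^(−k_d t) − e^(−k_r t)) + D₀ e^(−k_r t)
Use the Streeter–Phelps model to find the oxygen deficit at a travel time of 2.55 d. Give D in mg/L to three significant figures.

k_d L₀/(k_r−k_d) = 0.373×17.4/(0.501−0.373) = 6.490/0.1280 = 50.70 mg/L.
e^(−k_d t) = e^(−0.373×2.550) = 0.3863; e^(−k_r t) = e^(−0.501×2.550) = 0.2787.
D = 50.70 × (0.3863 − 0.2787) + 3.95 × 0.2787 = 5.455 + 1.101 = 6.556 mg/L.

D ≈ 6.56 mg/L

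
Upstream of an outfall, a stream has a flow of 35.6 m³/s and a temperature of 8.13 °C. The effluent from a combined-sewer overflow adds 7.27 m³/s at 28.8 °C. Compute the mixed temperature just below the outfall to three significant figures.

11.6 °C

Flow-weighted mixing: C = (Q_r C_r + Q_w C_w)/(Q_r + Q_w)
= (35.6×8.13 + 7.27×28.8)/(35.6 + 7.27) = 498.8/42.87 = 11.64 °C.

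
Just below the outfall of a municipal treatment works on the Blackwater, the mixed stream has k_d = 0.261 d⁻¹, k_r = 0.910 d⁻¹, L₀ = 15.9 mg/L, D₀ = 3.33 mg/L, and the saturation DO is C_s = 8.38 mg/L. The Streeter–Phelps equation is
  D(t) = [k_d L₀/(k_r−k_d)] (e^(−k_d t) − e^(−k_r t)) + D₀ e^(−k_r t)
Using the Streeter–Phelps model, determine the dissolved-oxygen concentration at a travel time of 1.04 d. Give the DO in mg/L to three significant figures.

k_d L₀/(k_r−k_d) = 0.261×15.9/(0.910−0.261) = 4.150/0.6490 = 6.394 mg/L.
e^(−k_d t) = e^(−0.261×1.040) = 0.7623; e^(−k_r t) = e^(−0.910×1.040) = 0.3881.
D = 6.394 × (0.7623 − 0.3881) + 3.33 × 0.3881 = 2.392 + 1.292 = 3.685 mg/L.
DO = C_s − D = 8.38 − 3.685 = 4.695 mg/L.

DO ≈ 4.70 mg/L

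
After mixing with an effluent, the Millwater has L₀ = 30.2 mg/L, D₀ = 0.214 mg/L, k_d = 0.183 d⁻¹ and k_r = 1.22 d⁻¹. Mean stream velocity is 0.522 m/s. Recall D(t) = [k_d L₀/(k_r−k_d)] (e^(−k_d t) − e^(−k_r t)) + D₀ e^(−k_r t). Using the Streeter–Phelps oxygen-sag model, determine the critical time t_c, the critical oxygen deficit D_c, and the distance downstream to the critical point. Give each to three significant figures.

t_c ≈ 1.79 d; D_c ≈ 3.26 mg/L; x_c ≈ 80.7 km

With k_r/k_d = 6.667 and 1 − D₀(k_r−k_d)/(k_d L₀) = 0.9598,
t_c = ln(6.667 × 0.9598) / (1.22 − 0.183) = ln(6.399) / 1.037 = 1.856/1.037 = 1.790 d.
D_c = (k_d/k_r) L₀ e^(−k_d t_c) = (0.183/1.22) × 30.2 × e^(−0.183×1.790) = 0.1500 × 30.2 × 0.7207 = 3.265 mg/L.
x_c = v t_c = 0.522 m/s × 1.790 d × 86400 s/d = 80730 m ≈ 80.7 km.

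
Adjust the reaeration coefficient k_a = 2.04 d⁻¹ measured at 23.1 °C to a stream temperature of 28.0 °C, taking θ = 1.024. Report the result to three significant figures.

k_a(T₂) = k_a(T₁) · θ^(T₂−T₁) = 2.04 × 1.024^(28.0−23.1)
= 2.04 × 1.024^4.90 = 2.04 × 1.123 = 2.291 d⁻¹.

k_a ≈ 2.29 d⁻¹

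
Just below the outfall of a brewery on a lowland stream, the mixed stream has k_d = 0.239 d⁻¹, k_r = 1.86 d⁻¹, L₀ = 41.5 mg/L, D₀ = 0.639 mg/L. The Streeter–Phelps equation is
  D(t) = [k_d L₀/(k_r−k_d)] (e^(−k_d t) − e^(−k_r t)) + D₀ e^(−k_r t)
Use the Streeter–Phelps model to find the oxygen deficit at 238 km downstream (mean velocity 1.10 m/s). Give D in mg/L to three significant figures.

Travel time t = x/v = 238 km / (1.10 m/s) = 238000 m / 1.10 m/s = 216400 s = 2.504 d.
k_d L₀/(k_r−k_d) = 0.239×41.5/(1.86−0.239) = 9.918/1.621 = 6.119 mg/L.
e^(−k_d t) = e^(−0.239×2.504) = 0.5496; e^(−k_r t) = e^(−1.86×2.504) = 0.009487.
D = 6.119 × (0.5496 − 0.009487) + 0.639 × 0.009487 = 3.305 + 0.006062 = 3.311 mg/L.

D ≈ 3.31 mg/L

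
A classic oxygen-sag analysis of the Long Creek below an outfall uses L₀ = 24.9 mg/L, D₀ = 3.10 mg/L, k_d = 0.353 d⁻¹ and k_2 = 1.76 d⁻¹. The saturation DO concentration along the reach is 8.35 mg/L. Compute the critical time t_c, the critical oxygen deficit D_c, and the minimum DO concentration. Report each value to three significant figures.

t_c = [1/(k_2−k_d)] ln[(k_2/k_d)(1 − D₀(k_2−k_d)/(k_d L₀))]
= [1/(1.76−0.353)] ln[(1.76/0.353)(1 − 3.10×1.407/(0.353×24.9))]
= (1/1.407) ln[4.986 × 0.5038] = 0.7107 × ln(2.512) = 0.7107 × 0.9210 = 0.6546 d.
D_c = (k_d/k_2) L₀ e^(−k_d t_c) = (0.353/1.76) × 24.9 × e^(−0.353×0.6546) = 0.2006 × 24.9 × 0.7937 = 3.964 mg/L.
Minimum DO = C_s − D_c = 8.35 − 3.964 = 4.386 mg/L.

t_c ≈ 0.655 d; D_c ≈ 3.96 mg/L; min DO ≈ 4.39 mg/L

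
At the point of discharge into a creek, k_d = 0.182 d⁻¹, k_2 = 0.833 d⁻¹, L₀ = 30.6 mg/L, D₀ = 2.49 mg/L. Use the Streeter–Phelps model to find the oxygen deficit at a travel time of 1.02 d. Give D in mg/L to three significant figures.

k_d L₀/(k_2−k_d) = 0.182×30.6/(0.833−0.182) = 5.569/0.6510 = 8.555 mg/L.
e^(−k_d t) = e^(−0.182×1.020) = 0.8306; e^(−k_2 t) = e^(−0.833×1.020) = 0.4276.
D = 8.555 × (0.8306 − 0.4276) + 2.49 × 0.4276 = 3.448 + 1.065 = 4.512 mg/L.

D ≈ 4.51 mg/L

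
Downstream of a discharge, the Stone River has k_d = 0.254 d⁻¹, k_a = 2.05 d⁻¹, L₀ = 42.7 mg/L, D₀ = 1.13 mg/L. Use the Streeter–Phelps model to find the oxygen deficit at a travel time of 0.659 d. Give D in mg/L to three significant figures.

k_d L₀/(k_a−k_d) = 0.254×42.7/(2.05−0.254) = 10.85/1.796 = 6.039 mg/L.
e^(−k_d t) = e^(−0.254×0.6590) = 0.8459; e^(−k_a t) = e^(−2.05×0.6590) = 0.2590.
D = 6.039 × (0.8459 − 0.2590) + 1.13 × 0.2590 = 3.544 + 0.2927 = 3.837 mg/L.

D ≈ 3.84 mg/L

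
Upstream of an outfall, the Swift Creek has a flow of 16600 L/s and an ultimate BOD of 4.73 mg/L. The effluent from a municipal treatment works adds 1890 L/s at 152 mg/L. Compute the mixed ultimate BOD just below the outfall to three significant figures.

19.8 mg/L

Flow-weighted mixing: C = (Q_r C_r + Q_w C_w)/(Q_r + Q_w)
= (16600×4.73 + 1890×152)/(16600 + 1890) = 365800/18490 = 19.78 mg/L.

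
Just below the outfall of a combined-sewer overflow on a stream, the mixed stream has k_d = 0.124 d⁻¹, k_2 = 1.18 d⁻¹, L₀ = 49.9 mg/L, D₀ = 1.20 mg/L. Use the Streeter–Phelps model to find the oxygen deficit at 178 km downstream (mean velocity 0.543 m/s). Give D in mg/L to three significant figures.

Travel time t = x/v = 178 km / (0.543 m/s) = 178000 m / 0.543 m/s = 327800 s = 3.794 d.
k_d L₀/(k_2−k_d) = 0.124×49.9/(1.18−0.124) = 6.188/1.056 = 5.859 mg/L.
e^(−k_d t) = e^(−0.124×3.794) = 0.6247; e^(−k_2 t) = e^(−1.18×3.794) = 0.01137.
D = 5.859 × (0.6247 − 0.01137) + 1.20 × 0.01137 = 3.594 + 0.01364 = 3.608 mg/L.

D ≈ 3.61 mg/L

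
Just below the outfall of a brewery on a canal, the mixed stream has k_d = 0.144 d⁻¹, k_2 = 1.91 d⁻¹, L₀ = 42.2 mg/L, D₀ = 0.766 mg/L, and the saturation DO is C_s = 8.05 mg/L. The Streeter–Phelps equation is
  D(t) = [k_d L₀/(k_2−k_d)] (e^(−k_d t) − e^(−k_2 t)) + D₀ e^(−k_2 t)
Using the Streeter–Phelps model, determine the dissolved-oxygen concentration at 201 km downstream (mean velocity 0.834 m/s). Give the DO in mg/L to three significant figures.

DO ≈ 5.76 mg/L

Travel time t = x/v = 201 km / (0.834 m/s) = 201000 m / 0.834 m/s = 241000 s = 2.789 d.
k_d L₀/(k_2−k_d) = 0.144×42.2/(1.91−0.144) = 6.077/1.766 = 3.441 mg/L.
e^(−k_d t) = e^(−0.144×2.789) = 0.6692; e^(−k_2 t) = e^(−1.91×2.789) = 0.004855.
D = 3.441 × (0.6692 − 0.004855) + 0.766 × 0.004855 = 2.286 + 0.003719 = 2.290 mg/L.
DO = C_s − D = 8.05 − 2.290 = 5.760 mg/L.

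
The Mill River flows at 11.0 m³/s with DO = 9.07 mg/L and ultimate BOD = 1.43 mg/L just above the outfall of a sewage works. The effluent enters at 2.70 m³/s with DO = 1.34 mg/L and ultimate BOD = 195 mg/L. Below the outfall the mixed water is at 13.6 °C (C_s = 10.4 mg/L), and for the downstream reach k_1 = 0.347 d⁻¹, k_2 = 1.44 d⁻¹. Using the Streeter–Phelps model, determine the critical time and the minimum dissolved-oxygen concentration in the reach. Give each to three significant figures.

t_c ≈ 1.07 d; minimum DO ≈ 3.81 mg/L

Mixed DO = (11.0×9.07 + 2.70×1.34)/(11.0+2.70) = 103.4/13.70 = 7.547 mg/L.
Mixed L₀ = (11.0×1.43 + 2.70×195)/(13.70) = 542.2/13.70 = 39.58 mg/L.
Initial deficit D₀ = C_s − DO₀ = 10.4 − 7.547 = 2.853 mg/L.
t_c = (1/1.093) ln[(1.44/0.347)(1 − 2.853×1.093/(0.347×39.58))] = 0.9149 × ln(3.207) = 1.066 d.
D_c = (0.347/1.44) × 39.58 × e^(−0.347×1.066) = 0.2410 × 39.58 × 0.6907 = 6.588 mg/L.
Minimum DO = 10.4 − 6.588 = 3.812 mg/L.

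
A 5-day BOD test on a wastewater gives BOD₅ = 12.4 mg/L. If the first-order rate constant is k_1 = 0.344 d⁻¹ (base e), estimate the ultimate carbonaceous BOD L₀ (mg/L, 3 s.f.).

BOD₅ = L₀(1 − e^(−5k_1)) ⇒ L₀ = BOD₅ / (1 − e^(−5×0.344))
= 12.4 / (1 − 0.1791) = 12.4 / 0.8209 = 15.10 mg/L.

L₀ ≈ 15.1 mg/L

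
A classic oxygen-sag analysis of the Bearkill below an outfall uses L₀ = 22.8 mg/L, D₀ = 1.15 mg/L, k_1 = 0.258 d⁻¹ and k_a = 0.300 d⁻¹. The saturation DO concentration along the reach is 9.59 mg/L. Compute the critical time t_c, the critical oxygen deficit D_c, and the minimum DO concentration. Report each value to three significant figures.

With k_a/k_1 = 1.163 and 1 − D₀(k_a−k_1)/(k_1 L₀) = 0.9918,
t_c = ln(1.163 × 0.9918) / (0.300 − 0.258) = ln(1.153) / 0.04200 = 0.1426/0.04200 = 3.395 d.
L(t_c) = L₀ e^(−k_1 t_c) = 22.8 × 0.4165 = 9.497 mg/L, and at the critical point k_a D_c = k_1 L, so D_c = (0.258/0.300) × 9.497 = 8.167 mg/L.
Minimum DO = C_s − D_c = 9.59 − 8.167 = 1.423 mg/L.

t_c ≈ 3.39 d; D_c ≈ 8.17 mg/L; min DO ≈ 1.42 mg/L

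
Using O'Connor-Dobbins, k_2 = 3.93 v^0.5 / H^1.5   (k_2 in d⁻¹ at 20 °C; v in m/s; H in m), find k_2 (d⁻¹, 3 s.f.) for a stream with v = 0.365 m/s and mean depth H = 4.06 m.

k_2 = 3.93 × 0.365^0.5 / 4.06^1.5 = 3.93 × 0.6042 / 8.181 = 0.2902 d⁻¹.

k_2 ≈ 0.290 d⁻¹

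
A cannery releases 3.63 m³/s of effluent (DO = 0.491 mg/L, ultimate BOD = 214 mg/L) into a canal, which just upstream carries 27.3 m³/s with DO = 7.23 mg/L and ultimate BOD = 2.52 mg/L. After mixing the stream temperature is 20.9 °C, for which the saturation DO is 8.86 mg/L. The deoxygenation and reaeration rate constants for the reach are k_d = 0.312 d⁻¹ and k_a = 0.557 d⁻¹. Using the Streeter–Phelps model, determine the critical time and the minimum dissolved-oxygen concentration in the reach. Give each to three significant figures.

Mixed DO = (27.3×7.23 + 3.63×0.491)/(27.3+3.63) = 199.2/30.93 = 6.439 mg/L.
Mixed L₀ = (27.3×2.52 + 3.63×214)/(30.93) = 845.6/30.93 = 27.34 mg/L.
Initial deficit D₀ = C_s − DO₀ = 8.86 − 6.439 = 2.421 mg/L.
t_c = (1/0.2450) ln[(0.557/0.312)(1 − 2.421×0.2450/(0.312×27.34))] = 4.082 × ln(1.661) = 2.071 d.
D_c = (0.312/0.557) × 27.34 × e^(−0.312×2.071) = 0.5601 × 27.34 × 0.5240 = 8.025 mg/L.
Minimum DO = 8.86 − 8.025 = 0.8355 mg/L.

t_c ≈ 2.07 d; minimum DO ≈ 0.835 mg/L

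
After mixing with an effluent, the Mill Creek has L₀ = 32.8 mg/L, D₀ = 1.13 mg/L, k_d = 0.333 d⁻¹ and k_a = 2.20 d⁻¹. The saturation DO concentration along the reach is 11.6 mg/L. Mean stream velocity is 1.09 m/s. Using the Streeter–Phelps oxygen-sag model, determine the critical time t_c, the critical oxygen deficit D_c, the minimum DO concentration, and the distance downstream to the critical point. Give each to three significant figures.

t_c ≈ 0.896 d; D_c ≈ 3.68 mg/L; min DO ≈ 7.92 mg/L; x_c ≈ 84.4 km

At the critical point dD/dt = 0, so k_d L₀ e^(−k_d t) = k_a D. Substituting D(t) from the Streeter–Phelps equation and solving for t gives
t_c = ln[(k_a/k_d)(1 − D₀(k_a−k_d)/(k_d L₀))] / (k_a−k_d).
Here k_a−k_d = 1.867 d⁻¹ and 1 − D₀(k_a−k_d)/(k_d L₀) = 1 − 1.13×1.867/(0.333×32.8) = 0.8068, so
t_c = ln(6.607 × 0.8068) / 1.867 = 1.673 / 1.867 = 0.8963 d.
D_c = (k_d/k_a) L₀ e^(−k_d t_c) = (0.333/2.20) × 32.8 × e^(−0.333×0.8963) = 0.1514 × 32.8 × 0.7419 = 3.684 mg/L.
Minimum DO = C_s − D_c = 11.6 − 3.684 = 7.916 mg/L.
x_c = v t_c = 1.09 m/s × 0.8963 d × 86400 s/d = 84410 m ≈ 84.4 km.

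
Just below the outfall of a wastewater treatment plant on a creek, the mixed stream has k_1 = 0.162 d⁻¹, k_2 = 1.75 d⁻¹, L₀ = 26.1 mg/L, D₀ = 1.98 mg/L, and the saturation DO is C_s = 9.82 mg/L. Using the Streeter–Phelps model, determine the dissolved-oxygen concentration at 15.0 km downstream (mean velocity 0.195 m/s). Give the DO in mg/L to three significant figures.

DO ≈ 7.66 mg/L

Travel time t = x/v = 15.0 km / (0.195 m/s) = 15000 m / 0.195 m/s = 76920 s = 0.8903 d.
k_1 L₀/(k_2−k_1) = 0.162×26.1/(1.75−0.162) = 4.228/1.588 = 2.663 mg/L.
e^(−k_1 t) = e^(−0.162×0.8903) = 0.8657; e^(−k_2 t) = e^(−1.75×0.8903) = 0.2105.
D = 2.663 × (0.8657 − 0.2105) + 1.98 × 0.2105 = 1.744 + 0.4169 = 2.161 mg/L.
DO = C_s − D = 9.82 − 2.161 = 7.659 mg/L.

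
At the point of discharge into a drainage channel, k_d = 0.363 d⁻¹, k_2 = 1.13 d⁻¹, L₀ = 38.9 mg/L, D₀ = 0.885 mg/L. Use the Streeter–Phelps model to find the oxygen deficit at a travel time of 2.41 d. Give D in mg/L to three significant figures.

k_d L₀/(k_2−k_d) = 0.363×38.9/(1.13−0.363) = 14.12/0.7670 = 18.41 mg/L.
e^(−k_d t) = e^(−0.363×2.410) = 0.4169; e^(−k_2 t) = e^(−1.13×2.410) = 0.06566.
D = 18.41 × (0.4169 − 0.06566) + 0.885 × 0.06566 = 6.467 + 0.05811 = 6.525 mg/L.

D ≈ 6.53 mg/L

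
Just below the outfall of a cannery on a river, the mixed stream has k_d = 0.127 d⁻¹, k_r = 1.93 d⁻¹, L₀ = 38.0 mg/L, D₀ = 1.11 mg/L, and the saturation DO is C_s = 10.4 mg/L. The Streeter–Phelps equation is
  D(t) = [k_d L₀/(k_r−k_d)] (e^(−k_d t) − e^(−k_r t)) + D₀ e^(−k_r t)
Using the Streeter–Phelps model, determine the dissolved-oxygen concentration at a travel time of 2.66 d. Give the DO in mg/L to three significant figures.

DO ≈ 8.50 mg/L

k_d L₀/(k_r−k_d) = 0.127×38.0/(1.93−0.127) = 4.826/1.803 = 2.677 mg/L.
e^(−k_d t) = e^(−0.127×2.660) = 0.7133; e^(−k_r t) = e^(−1.93×2.660) = 0.005894.
D = 2.677 × (0.7133 − 0.005894) + 1.11 × 0.005894 = 1.894 + 0.006542 = 1.900 mg/L.
DO = C_s − D = 10.4 − 1.900 = 8.500 mg/L.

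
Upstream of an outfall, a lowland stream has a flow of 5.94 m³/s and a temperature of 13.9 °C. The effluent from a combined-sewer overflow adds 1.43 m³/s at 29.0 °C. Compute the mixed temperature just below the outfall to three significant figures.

Flow-weighted mixing: C = (Q_r C_r + Q_w C_w)/(Q_r + Q_w)
= (5.94×13.9 + 1.43×29.0)/(5.94 + 1.43) = 124.0/7.370 = 16.83 °C.

16.8 °C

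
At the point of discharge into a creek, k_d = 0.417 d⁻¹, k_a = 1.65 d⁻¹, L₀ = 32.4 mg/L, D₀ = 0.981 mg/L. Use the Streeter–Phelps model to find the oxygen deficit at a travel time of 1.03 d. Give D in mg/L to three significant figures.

k_d L₀/(k_a−k_d) = 0.417×32.4/(1.65−0.417) = 13.51/1.233 = 10.96 mg/L.
e^(−k_d t) = e^(−0.417×1.030) = 0.6508; e^(−k_a t) = e^(−1.65×1.030) = 0.1828.
D = 10.96 × (0.6508 − 0.1828) + 0.981 × 0.1828 = 5.129 + 0.1793 = 5.308 mg/L.

D ≈ 5.31 mg/L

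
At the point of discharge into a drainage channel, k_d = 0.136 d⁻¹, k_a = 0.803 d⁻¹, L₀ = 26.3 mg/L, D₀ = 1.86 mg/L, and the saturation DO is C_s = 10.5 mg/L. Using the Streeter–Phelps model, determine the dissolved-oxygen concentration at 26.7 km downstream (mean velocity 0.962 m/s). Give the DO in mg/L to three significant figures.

Travel time t = x/v = 26.7 km / (0.962 m/s) = 26700 m / 0.962 m/s = 27750 s = 0.3212 d.
k_d L₀/(k_a−k_d) = 0.136×26.3/(0.803−0.136) = 3.577/0.6670 = 5.363 mg/L.
e^(−k_d t) = e^(−0.136×0.3212) = 0.9573; e^(−k_a t) = e^(−0.803×0.3212) = 0.7726.
D = 5.363 × (0.9573 − 0.7726) + 1.86 × 0.7726 = 0.9900 + 1.437 = 2.427 mg/L.
DO = C_s − D = 10.5 − 2.427 = 8.073 mg/L.

DO ≈ 8.07 mg/L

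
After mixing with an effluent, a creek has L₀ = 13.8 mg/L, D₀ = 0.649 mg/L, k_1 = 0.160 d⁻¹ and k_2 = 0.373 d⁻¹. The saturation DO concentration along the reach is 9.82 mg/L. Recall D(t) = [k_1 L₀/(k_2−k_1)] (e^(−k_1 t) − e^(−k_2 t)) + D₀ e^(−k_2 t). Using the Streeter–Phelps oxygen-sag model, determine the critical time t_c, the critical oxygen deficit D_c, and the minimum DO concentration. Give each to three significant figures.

t_c = [1/(k_2−k_1)] ln[(k_2/k_1)(1 − D₀(k_2−k_1)/(k_1 L₀))]
= [1/(0.373−0.160)] ln[(0.373/0.160)(1 − 0.649×0.2130/(0.160×13.8))]
= (1/0.2130) ln[2.331 × 0.9374] = 4.695 × ln(2.185) = 4.695 × 0.7818 = 3.670 d.
D_c = (k_1/k_2) L₀ e^(−k_1 t_c) = (0.160/0.373) × 13.8 × e^(−0.160×3.670) = 0.4290 × 13.8 × 0.5559 = 3.290 mg/L.
Minimum DO = C_s − D_c = 9.82 − 3.290 = 6.530 mg/L.

t_c ≈ 3.67 d; D_c ≈ 3.29 mg/L; min DO ≈ 6.53 mg/L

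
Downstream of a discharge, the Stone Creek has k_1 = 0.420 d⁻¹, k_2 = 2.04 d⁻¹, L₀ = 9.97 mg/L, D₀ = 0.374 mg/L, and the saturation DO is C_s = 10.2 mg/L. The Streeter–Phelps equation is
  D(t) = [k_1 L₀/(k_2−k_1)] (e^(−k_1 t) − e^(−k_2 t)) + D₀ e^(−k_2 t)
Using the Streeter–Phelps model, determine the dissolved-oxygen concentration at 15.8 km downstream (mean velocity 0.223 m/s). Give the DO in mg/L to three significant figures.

DO ≈ 8.78 mg/L

Travel time t = x/v = 15.8 km / (0.223 m/s) = 15800 m / 0.223 m/s = 70850 s = 0.8200 d.
k_1 L₀/(k_2−k_1) = 0.420×9.97/(2.04−0.420) = 4.187/1.620 = 2.585 mg/L.
e^(−k_1 t) = e^(−0.420×0.8200) = 0.7086; e^(−k_2 t) = e^(−2.04×0.8200) = 0.1877.
D = 2.585 × (0.7086 − 0.1877) + 0.374 × 0.1877 = 1.347 + 0.07020 = 1.417 mg/L.
DO = C_s − D = 10.2 − 1.417 = 8.783 mg/L.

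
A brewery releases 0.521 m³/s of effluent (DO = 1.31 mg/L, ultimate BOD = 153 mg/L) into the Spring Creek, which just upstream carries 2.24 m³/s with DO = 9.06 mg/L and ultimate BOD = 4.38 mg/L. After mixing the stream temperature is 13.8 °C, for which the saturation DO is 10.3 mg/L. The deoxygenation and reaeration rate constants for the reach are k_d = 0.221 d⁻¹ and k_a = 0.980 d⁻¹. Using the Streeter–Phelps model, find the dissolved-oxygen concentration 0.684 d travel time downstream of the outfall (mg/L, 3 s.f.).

DO ≈ 5.63 mg/L

Mixed DO = (2.24×9.06 + 0.521×1.31)/(2.24+0.521) = 20.98/2.761 = 7.598 mg/L.
Mixed L₀ = (2.24×4.38 + 0.521×153)/(2.761) = 89.52/2.761 = 32.42 mg/L.
Initial deficit D₀ = C_s − DO₀ = 10.3 − 7.598 = 2.702 mg/L.
D(0.684) = [0.221×32.42/(0.980−0.221)](e^(−0.221×0.684) − e^(−0.980×0.684)) + 2.702 e^(−0.980×0.684)
= 9.441 × (0.8597 − 0.5115) + 2.702 × 0.5115 = 4.669 mg/L.
DO = 10.3 − 4.669 = 5.631 mg/L.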